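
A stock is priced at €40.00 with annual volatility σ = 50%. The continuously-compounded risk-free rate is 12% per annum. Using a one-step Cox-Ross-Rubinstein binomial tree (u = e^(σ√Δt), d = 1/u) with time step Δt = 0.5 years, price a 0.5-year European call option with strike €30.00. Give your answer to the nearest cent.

€12.65

CRR parameters: u = e^(σ√Δt) = e^(0.5·√0.5) = 1.4241, d = 1/u = 0.7022
Per-period rate: rΔt = 0.12·0.5 = 0.06, so R = e^0.06 = 1.0618
Risk-neutral probability p = (e^0.06 − 0.7022)/(1.4241 − 0.7022) = 0.3596/0.7219 = 0.4982
Terminal stock prices: S_u = 56.96, S_d = 28.09
Terminal payoffs (S − K): max(26.96, 0) = 26.96, max(-1.912, 0) = 0
Node 0 (S = 40): V_0 = e^(−0.06)·[0.4982·26.9648 + 0.5018·0.0000] = 12.6509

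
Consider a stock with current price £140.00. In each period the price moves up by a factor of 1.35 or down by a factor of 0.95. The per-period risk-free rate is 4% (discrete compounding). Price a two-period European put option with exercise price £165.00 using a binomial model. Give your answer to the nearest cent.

Risk-neutral probability p = (1 + 0.04 − 0.95)/(1.35 − 0.95) = 0.0900/0.4000 = 0.2250
Terminal stock prices: S_uu = 255.2, S_ud = 179.5, S_dd = 126.3
Terminal payoffs (K − S): max(-90.15, 0) = 0, max(-14.55, 0) = 0, max(38.65, 0) = 38.65
Node u (S = 189): V_u = 1/1.04·[0.2250·0.0000 + 0.7750·0.0000] = 0.0000
Node d (S = 133): V_d = 1/1.04·[0.2250·0.0000 + 0.7750·38.6500] = 28.8017
Node 0 (S = 140): V_0 = 1/1.04·[0.2250·0.0000 + 0.7750·28.8017] = 21.4628

£21.46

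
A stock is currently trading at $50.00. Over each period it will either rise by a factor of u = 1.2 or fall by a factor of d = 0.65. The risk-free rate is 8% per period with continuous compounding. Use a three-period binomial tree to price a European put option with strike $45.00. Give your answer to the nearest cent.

$1.88

Risk-neutral probability p = (e^0.08 − 0.65)/(1.2 − 0.65) = 0.4333/0.5500 = 0.7878
Terminal stock prices: S_uuu = 86.4, S_uud = 46.8, S_udd = 25.35, S_ddd = 13.73
Terminal payoffs (K − S): max(-41.4, 0) = 0, max(-1.8, 0) = 0, max(19.65, 0) = 19.65, max(31.27, 0) = 31.27
Node uu (S = 72): V_uu = e^(−0.08)·[0.7878·0.0000 + 0.2122·0.0000] = 0.0000
Node ud (S = 39): V_ud = e^(−0.08)·[0.7878·0.0000 + 0.2122·19.6500] = 3.8492
Node dd (S = 21.13): V_dd = e^(−0.08)·[0.7878·19.6500 + 0.2122·31.2687] = 20.4152
Node u (S = 60): V_u = e^(−0.08)·[0.7878·0.0000 + 0.2122·3.8492] = 0.7540
Node d (S = 32.5): V_d = e^(−0.08)·[0.7878·3.8492 + 0.2122·20.4152] = 6.7984
Node 0 (S = 50): V_0 = e^(−0.08)·[0.7878·0.7540 + 0.2122·6.7984] = 1.8801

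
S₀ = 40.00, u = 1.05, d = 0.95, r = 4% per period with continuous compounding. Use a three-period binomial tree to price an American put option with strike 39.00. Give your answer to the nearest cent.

Risk-neutral probability p = (e^0.04 − 0.95)/(1.05 − 0.95) = 0.0908/0.1000 = 0.9081
Terminal stock prices: S_uuu = 46.31, S_uud = 41.89, S_udd = 37.91, S_ddd = 34.29
Terminal payoffs (K − S): max(-7.305, 0) = 0, max(-2.895, 0) = 0, max(1.095, 0) = 1.095, max(4.705, 0) = 4.705
Node uu (S = 44.1): continuation = e^(−0.04)·[0.9081·0.0000 + 0.0919·0.0000] = 0.0000; exercise value = 0.0000 ≤ continuation, so V_uu = 0.0000
Node ud (S = 39.9): continuation = e^(−0.04)·[0.9081·0.0000 + 0.0919·1.0950] = 0.0967; exercise value = 0.0000 ≤ continuation, so V_ud = 0.0967
Node dd (S = 36.1): continuation = e^(−0.04)·[0.9081·1.0950 + 0.0919·4.7050] = 1.3708; exercise value = 2.9000 > continuation, so V_dd = 2.9000 (exercise)
Node u (S = 42): continuation = e^(−0.04)·[0.9081·0.0000 + 0.0919·0.0967] = 0.0085; exercise value = 0.0000 ≤ continuation, so V_u = 0.0085
Node d (S = 38): continuation = e^(−0.04)·[0.9081·0.0967 + 0.0919·2.9000] = 0.3404; exercise value = 1.0000 > continuation, so V_d = 1.0000 (exercise)
Node 0 (S = 40): continuation = e^(−0.04)·[0.9081·0.0085 + 0.0919·1.0000] = 0.0957; exercise value = 0.0000 ≤ continuation, so V_0 = 0.0957

0.10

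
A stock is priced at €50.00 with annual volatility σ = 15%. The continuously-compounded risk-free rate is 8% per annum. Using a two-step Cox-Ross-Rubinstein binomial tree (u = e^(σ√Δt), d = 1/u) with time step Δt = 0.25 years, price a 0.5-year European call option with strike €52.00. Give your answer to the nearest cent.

CRR parameters: u = e^(σ√Δt) = e^(0.15·√0.25) = 1.0779, d = 1/u = 0.9277
Per-period rate: rΔt = 0.08·0.25 = 0.02, so R = e^0.02 = 1.0202
Risk-neutral probability p = (e^0.02 − 0.9277)/(1.0779 − 0.9277) = 0.0925/0.1501 = 0.6158
Terminal stock prices: S_uu = 58.09, S_ud = 50, S_dd = 43.04
Terminal payoffs (S − K): max(6.092, 0) = 6.092, max(-2, 0) = 0, max(-8.965, 0) = 0
Node u (S = 53.89): V_u = e^(−0.02)·[0.6158·6.0917 + 0.3842·0.0000] = 3.6770
Node d (S = 46.39): V_d = e^(−0.02)·[0.6158·0.0000 + 0.3842·0.0000] = 0.0000
Node 0 (S = 50): V_0 = e^(−0.02)·[0.6158·3.6770 + 0.3842·0.0000] = 2.2195

€2.22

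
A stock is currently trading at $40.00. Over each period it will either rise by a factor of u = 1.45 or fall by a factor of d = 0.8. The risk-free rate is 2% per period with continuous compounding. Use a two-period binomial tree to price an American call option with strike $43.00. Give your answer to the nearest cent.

$6.00

Risk-neutral probability p = (e^0.02 − 0.8)/(1.45 − 0.8) = 0.2202/0.6500 = 0.3388
Terminal stock prices: S_uu = 84.1, S_ud = 46.4, S_dd = 25.6
Terminal payoffs (S − K): max(41.1, 0) = 41.1, max(3.4, 0) = 3.4, max(-17.4, 0) = 0
Node u (S = 58): continuation = e^(−0.02)·[0.3388·41.1000 + 0.6612·3.4000] = 15.8515; exercise value = 15.0000 ≤ continuation, so V_u = 15.8515
Node d (S = 32): continuation = e^(−0.02)·[0.3388·3.4000 + 0.6612·0.0000] = 1.1290; exercise value = 0.0000 ≤ continuation, so V_d = 1.1290
Node 0 (S = 40): continuation = e^(−0.02)·[0.3388·15.8515 + 0.6612·1.1290] = 5.9954; exercise value = 0.0000 ≤ continuation, so V_0 = 5.9954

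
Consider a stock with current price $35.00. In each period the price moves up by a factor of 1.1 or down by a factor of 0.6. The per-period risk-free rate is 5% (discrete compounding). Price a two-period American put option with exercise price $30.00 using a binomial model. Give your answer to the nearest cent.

$1.42

Risk-neutral probability p = (1 + 0.05 − 0.6)/(1.1 − 0.6) = 0.4500/0.5000 = 0.9000
Terminal stock prices: S_uu = 42.35, S_ud = 23.1, S_dd = 12.6
Terminal payoffs (K − S): max(-12.35, 0) = 0, max(6.9, 0) = 6.9, max(17.4, 0) = 17.4
Node u (S = 38.5): continuation = 1/1.05·[0.9000·0.0000 + 0.1000·6.9000] = 0.6571; exercise value = 0.0000 ≤ continuation, so V_u = 0.6571
Node d (S = 21): continuation = 1/1.05·[0.9000·6.9000 + 0.1000·17.4000] = 7.5714; exercise value = 9.0000 > continuation, so V_d = 9.0000 (exercise)
Node 0 (S = 35): continuation = 1/1.05·[0.9000·0.6571 + 0.1000·9.0000] = 1.4204; exercise value = 0.0000 ≤ continuation, so V_0 = 1.4204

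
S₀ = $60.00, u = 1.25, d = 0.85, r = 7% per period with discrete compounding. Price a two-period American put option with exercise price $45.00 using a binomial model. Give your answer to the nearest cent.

Risk-neutral probability p = (1 + 0.07 − 0.85)/(1.25 − 0.85) = 0.2200/0.4000 = 0.5500
Terminal stock prices: S_uu = 93.75, S_ud = 63.75, S_dd = 43.35
Terminal payoffs (K − S): max(-48.75, 0) = 0, max(-18.75, 0) = 0, max(1.65, 0) = 1.65
Node u (S = 75): continuation = 1/1.07·[0.5500·0.0000 + 0.4500·0.0000] = 0.0000; exercise value = 0.0000 ≤ continuation, so V_u = 0.0000
Node d (S = 51): continuation = 1/1.07·[0.5500·0.0000 + 0.4500·1.6500] = 0.6939; exercise value = 0.0000 ≤ continuation, so V_d = 0.6939
Node 0 (S = 60): continuation = 1/1.07·[0.5500·0.0000 + 0.4500·0.6939] = 0.2918; exercise value = 0.0000 ≤ continuation, so V_0 = 0.2918

$0.29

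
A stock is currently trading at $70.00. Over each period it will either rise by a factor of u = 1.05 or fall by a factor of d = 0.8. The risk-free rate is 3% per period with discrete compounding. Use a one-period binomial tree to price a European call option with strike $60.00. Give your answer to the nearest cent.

$12.06

Risk-neutral probability p = (1 + 0.03 − 0.8)/(1.05 − 0.8) = 0.2300/0.2500 = 0.9200
Terminal stock prices: S_u = 73.5, S_d = 56
Terminal payoffs (S − K): max(13.5, 0) = 13.5, max(-4, 0) = 0
Node 0 (S = 70): V_0 = 1/1.03·[0.9200·13.5000 + 0.0800·0.0000] = 12.0583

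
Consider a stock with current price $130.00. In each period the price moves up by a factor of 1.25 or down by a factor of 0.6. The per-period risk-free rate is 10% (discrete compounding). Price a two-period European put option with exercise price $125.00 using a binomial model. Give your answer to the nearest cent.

Risk-neutral probability p = (1 + 0.1 − 0.6)/(1.25 − 0.6) = 0.5000/0.6500 = 0.7692
Terminal stock prices: S_uu = 203.1, S_ud = 97.5, S_dd = 46.8
Terminal payoffs (K − S): max(-78.12, 0) = 0, max(27.5, 0) = 27.5, max(78.2, 0) = 78.2
Node u (S = 162.5): V_u = 1/1.1·[0.7692·0.0000 + 0.2308·27.5000] = 5.7692
Node d (S = 78): V_d = 1/1.1·[0.7692·27.5000 + 0.2308·78.2000] = 35.6364
Node 0 (S = 130): V_0 = 1/1.1·[0.7692·5.7692 + 0.2308·35.6364] = 11.5106

$11.51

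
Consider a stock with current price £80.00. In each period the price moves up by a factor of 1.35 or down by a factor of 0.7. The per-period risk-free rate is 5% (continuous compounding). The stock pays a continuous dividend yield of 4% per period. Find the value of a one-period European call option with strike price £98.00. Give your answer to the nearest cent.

Per-period risk-free factor R = e^0.05 = 1.0513; dividend-adjusted growth = e^(0.05−0.04) = 1.0101.
Risk-neutral probability p = (1.0101 − 0.7)/(1.35 − 0.7) = 0.3101/0.6500 = 0.4770
Terminal stock prices: S_u = 108, S_d = 56
Terminal payoffs (S − K): max(10, 0) = 10, max(-42, 0) = 0
Node 0 (S = 80): V_0 = e^(−0.05)·[0.4770·10.0000 + 0.5230·0.0000] = 4.5374

£4.54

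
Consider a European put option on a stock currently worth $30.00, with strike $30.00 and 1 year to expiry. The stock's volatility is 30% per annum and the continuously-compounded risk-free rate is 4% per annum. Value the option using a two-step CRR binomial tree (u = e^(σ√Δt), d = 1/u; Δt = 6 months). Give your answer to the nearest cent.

$2.55

CRR parameters: u = e^(σ√Δt) = e^(0.3·√0.5) = 1.2363, d = 1/u = 0.8089
Per-period rate: rΔt = 0.04·0.5 = 0.02, so R = e^0.02 = 1.0202
Risk-neutral probability p = (e^0.02 − 0.8089)/(1.2363 − 0.8089) = 0.2113/0.4275 = 0.4944
Terminal stock prices: S_uu = 45.85, S_ud = 30, S_dd = 19.63
Terminal payoffs (K − S): max(-15.85, 0) = 0, max(0, 0) = 0, max(10.37, 0) = 10.37
Node u (S = 37.09): V_u = e^(−0.02)·[0.4944·0.0000 + 0.5056·0.0000] = 0.0000
Node d (S = 24.27): V_d = e^(−0.02)·[0.4944·0.0000 + 0.5056·10.3725] = 5.1402
Node 0 (S = 30): V_0 = e^(−0.02)·[0.4944·0.0000 + 0.5056·5.1402] = 2.5473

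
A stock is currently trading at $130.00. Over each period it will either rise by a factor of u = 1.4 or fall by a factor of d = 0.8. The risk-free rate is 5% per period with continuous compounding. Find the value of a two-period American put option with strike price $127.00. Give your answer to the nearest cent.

$13.39

Risk-neutral probability p = (e^0.05 − 0.8)/(1.4 − 0.8) = 0.2513/0.6000 = 0.4188
Terminal stock prices: S_uu = 254.8, S_ud = 145.6, S_dd = 83.2
Terminal payoffs (K − S): max(-127.8, 0) = 0, max(-18.6, 0) = 0, max(43.8, 0) = 43.8
Node u (S = 182): continuation = e^(−0.05)·[0.4188·0.0000 + 0.5812·0.0000] = 0.0000; exercise value = 0.0000 ≤ continuation, so V_u = 0.0000
Node d (S = 104): continuation = e^(−0.05)·[0.4188·0.0000 + 0.5812·43.8000] = 24.2156; exercise value = 23.0000 ≤ continuation, so V_d = 24.2156
Node 0 (S = 130): continuation = e^(−0.05)·[0.4188·0.0000 + 0.5812·24.2156] = 13.3881; exercise value = 0.0000 ≤ continuation, so V_0 = 13.3881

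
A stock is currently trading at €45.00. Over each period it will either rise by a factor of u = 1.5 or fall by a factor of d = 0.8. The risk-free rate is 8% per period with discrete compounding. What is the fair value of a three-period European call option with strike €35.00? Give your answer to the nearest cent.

€19.27

Risk-neutral probability p = (1 + 0.08 − 0.8)/(1.5 − 0.8) = 0.2800/0.7000 = 0.4000
Terminal stock prices: S_uuu = 151.9, S_uud = 81, S_udd = 43.2, S_ddd = 23.04
Terminal payoffs (S − K): max(116.9, 0) = 116.9, max(46, 0) = 46, max(8.2, 0) = 8.2, max(-11.96, 0) = 0
Node uu (S = 101.2): V_uu = 1/1.08·[0.4000·116.8750 + 0.6000·46.0000] = 68.8426
Node ud (S = 54): V_ud = 1/1.08·[0.4000·46.0000 + 0.6000·8.2000] = 21.5926
Node dd (S = 28.8): V_dd = 1/1.08·[0.4000·8.2000 + 0.6000·0.0000] = 3.0370
Node u (S = 67.5): V_u = 1/1.08·[0.4000·68.8426 + 0.6000·21.5926] = 37.4931
Node d (S = 36): V_d = 1/1.08·[0.4000·21.5926 + 0.6000·3.0370] = 9.6845
Node 0 (S = 45): V_0 = 1/1.08·[0.4000·37.4931 + 0.6000·9.6845] = 19.2666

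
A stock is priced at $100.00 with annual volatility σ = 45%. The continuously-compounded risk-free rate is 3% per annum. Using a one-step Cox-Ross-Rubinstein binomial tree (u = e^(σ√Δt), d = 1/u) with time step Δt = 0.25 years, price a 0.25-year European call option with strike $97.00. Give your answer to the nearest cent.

$12.91

CRR parameters: u = e^(σ√Δt) = e^(0.45·√0.25) = 1.2523, d = 1/u = 0.7985
Per-period rate: rΔt = 0.03·0.25 = 0.0075, so R = e^0.0075 = 1.0075
Risk-neutral probability p = (e^0.0075 − 0.7985)/(1.2523 − 0.7985) = 0.2090/0.4538 = 0.4606
Terminal stock prices: S_u = 125.2, S_d = 79.85
Terminal payoffs (S − K): max(28.23, 0) = 28.23, max(-17.15, 0) = 0
Node 0 (S = 100): V_0 = e^(−0.0075)·[0.4606·28.2323 + 0.5394·0.0000] = 12.9059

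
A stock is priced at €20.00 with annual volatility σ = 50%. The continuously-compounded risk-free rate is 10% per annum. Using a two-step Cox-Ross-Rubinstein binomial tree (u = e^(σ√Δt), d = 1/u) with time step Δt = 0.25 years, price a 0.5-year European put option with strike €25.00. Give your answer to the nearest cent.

CRR parameters: u = e^(σ√Δt) = e^(0.5·√0.25) = 1.2840, d = 1/u = 0.7788
Per-period rate: rΔt = 0.1·0.25 = 0.025, so R = e^0.025 = 1.0253
Risk-neutral probability p = (e^0.025 − 0.7788)/(1.2840 − 0.7788) = 0.2465/0.5052 = 0.4879
Terminal stock prices: S_uu = 32.97, S_ud = 20, S_dd = 12.13
Terminal payoffs (K − S): max(-7.974, 0) = 0, max(5, 0) = 5, max(12.87, 0) = 12.87
Node u (S = 25.68): V_u = e^(−0.025)·[0.4879·0.0000 + 0.5121·5.0000] = 2.4971
Node d (S = 15.58): V_d = e^(−0.025)·[0.4879·5.0000 + 0.5121·12.8694] = 8.8067
Node 0 (S = 20): V_0 = e^(−0.025)·[0.4879·2.4971 + 0.5121·8.8067] = 5.5867

€5.59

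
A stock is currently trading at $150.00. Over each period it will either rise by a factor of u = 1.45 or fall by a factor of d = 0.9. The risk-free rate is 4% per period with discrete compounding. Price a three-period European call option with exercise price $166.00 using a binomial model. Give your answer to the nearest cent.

$23.29

Risk-neutral probability p = (1 + 0.04 − 0.9)/(1.45 − 0.9) = 0.1400/0.5500 = 0.2545
Terminal stock prices: S_uuu = 457.3, S_uud = 283.8, S_udd = 176.2, S_ddd = 109.4
Terminal payoffs (S − K): max(291.3, 0) = 291.3, max(117.8, 0) = 117.8, max(10.18, 0) = 10.18, max(-56.65, 0) = 0
Node uu (S = 315.4): V_uu = 1/1.04·[0.2545·291.2937 + 0.7455·117.8375] = 155.7596
Node ud (S = 195.8): V_ud = 1/1.04·[0.2545·117.8375 + 0.7455·10.1750] = 36.1346
Node dd (S = 121.5): V_dd = 1/1.04·[0.2545·10.1750 + 0.7455·0.0000] = 2.4904
Node u (S = 217.5): V_u = 1/1.04·[0.2545·155.7596 + 0.7455·36.1346] = 64.0237
Node d (S = 135): V_d = 1/1.04·[0.2545·36.1346 + 0.7455·2.4904] = 10.6292
Node 0 (S = 150): V_0 = 1/1.04·[0.2545·64.0237 + 0.7455·10.6292] = 23.2890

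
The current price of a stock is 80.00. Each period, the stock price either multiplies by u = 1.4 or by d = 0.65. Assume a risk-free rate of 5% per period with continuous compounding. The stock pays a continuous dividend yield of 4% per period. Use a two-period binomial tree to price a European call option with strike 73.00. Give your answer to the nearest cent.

17.48

Per-period risk-free factor R = e^0.05 = 1.0513; dividend-adjusted growth = e^(0.05−0.04) = 1.0101.
Risk-neutral probability p = (1.0101 − 0.65)/(1.4 − 0.65) = 0.3601/0.7500 = 0.4801
Terminal stock prices: S_uu = 156.8, S_ud = 72.8, S_dd = 33.8
Terminal payoffs (S − K): max(83.8, 0) = 83.8, max(-0.2, 0) = 0, max(-39.2, 0) = 0
Node u (S = 112): V_u = e^(−0.05)·[0.4801·83.8000 + 0.5199·0.0000] = 38.2676
Node d (S = 52): V_d = e^(−0.05)·[0.4801·0.0000 + 0.5199·0.0000] = 0.0000
Node 0 (S = 80): V_0 = e^(−0.05)·[0.4801·38.2676 + 0.5199·0.0000] = 17.4750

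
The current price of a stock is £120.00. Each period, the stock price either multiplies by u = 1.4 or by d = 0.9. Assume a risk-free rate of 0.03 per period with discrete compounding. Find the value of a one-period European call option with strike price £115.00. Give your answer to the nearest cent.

£13.38

Risk-neutral probability p = (1 + 0.03 − 0.9)/(1.4 − 0.9) = 0.1300/0.5000 = 0.2600
Terminal stock prices: S_u = 168, S_d = 108
Terminal payoffs (S − K): max(53, 0) = 53, max(-7, 0) = 0
Node 0 (S = 120): V_0 = 1/1.03·[0.2600·53.0000 + 0.7400·0.0000] = 13.3786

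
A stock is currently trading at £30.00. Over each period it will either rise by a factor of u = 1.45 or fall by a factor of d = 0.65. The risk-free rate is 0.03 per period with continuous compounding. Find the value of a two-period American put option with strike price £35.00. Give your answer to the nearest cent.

Risk-neutral probability p = (e^0.03 − 0.65)/(1.45 − 0.65) = 0.3805/0.8000 = 0.4756
Terminal stock prices: S_uu = 63.08, S_ud = 28.28, S_dd = 12.68
Terminal payoffs (K − S): max(-28.08, 0) = 0, max(6.725, 0) = 6.725, max(22.32, 0) = 22.32
Node u (S = 43.5): continuation = e^(−0.03)·[0.4756·0.0000 + 0.5244·6.7250] = 3.4226; exercise value = 0.0000 ≤ continuation, so V_u = 3.4226
Node d (S = 19.5): continuation = e^(−0.03)·[0.4756·6.7250 + 0.5244·22.3250] = 14.4656; exercise value = 15.5000 > continuation, so V_d = 15.5000 (exercise)
Node 0 (S = 30): continuation = e^(−0.03)·[0.4756·3.4226 + 0.5244·15.5000] = 9.4680; exercise value = 5.0000 ≤ continuation, so V_0 = 9.4680

£9.47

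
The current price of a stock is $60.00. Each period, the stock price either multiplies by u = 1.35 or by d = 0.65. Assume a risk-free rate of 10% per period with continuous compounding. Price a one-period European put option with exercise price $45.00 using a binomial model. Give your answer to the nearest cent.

$1.90

Risk-neutral probability p = (e^0.1 − 0.65)/(1.35 − 0.65) = 0.4552/0.7000 = 0.6502
Terminal stock prices: S_u = 81, S_d = 39
Terminal payoffs (K − S): max(-36, 0) = 0, max(6, 0) = 6
Node 0 (S = 60): V_0 = e^(−0.1)·[0.6502·0.0000 + 0.3498·6.0000] = 1.8988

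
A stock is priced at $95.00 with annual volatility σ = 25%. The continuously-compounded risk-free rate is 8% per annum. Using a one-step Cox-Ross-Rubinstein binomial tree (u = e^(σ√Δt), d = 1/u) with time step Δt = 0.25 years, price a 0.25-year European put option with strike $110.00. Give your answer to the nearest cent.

$12.82

CRR parameters: u = e^(σ√Δt) = e^(0.25·√0.25) = 1.1331, d = 1/u = 0.8825
Per-period rate: rΔt = 0.08·0.25 = 0.02, so R = e^0.02 = 1.0202
Risk-neutral probability p = (e^0.02 − 0.8825)/(1.1331 − 0.8825) = 0.1377/0.2507 = 0.5494
Terminal stock prices: S_u = 107.6, S_d = 83.84
Terminal payoffs (K − S): max(2.351, 0) = 2.351, max(26.16, 0) = 26.16
Node 0 (S = 95): V_0 = e^(−0.02)·[0.5494·2.3509 + 0.4506·26.1628] = 12.8219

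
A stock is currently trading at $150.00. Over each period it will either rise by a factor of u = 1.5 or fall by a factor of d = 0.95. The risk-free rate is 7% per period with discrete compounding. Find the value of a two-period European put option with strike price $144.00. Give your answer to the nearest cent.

$4.60

Risk-neutral probability p = (1 + 0.07 − 0.95)/(1.5 − 0.95) = 0.1200/0.5500 = 0.2182
Terminal stock prices: S_uu = 337.5, S_ud = 213.8, S_dd = 135.4
Terminal payoffs (K − S): max(-193.5, 0) = 0, max(-69.75, 0) = 0, max(8.625, 0) = 8.625
Node u (S = 225): V_u = 1/1.07·[0.2182·0.0000 + 0.7818·0.0000] = 0.0000
Node d (S = 142.5): V_d = 1/1.07·[0.2182·0.0000 + 0.7818·8.6250] = 6.3020
Node 0 (S = 150): V_0 = 1/1.07·[0.2182·0.0000 + 0.7818·6.3020] = 4.6047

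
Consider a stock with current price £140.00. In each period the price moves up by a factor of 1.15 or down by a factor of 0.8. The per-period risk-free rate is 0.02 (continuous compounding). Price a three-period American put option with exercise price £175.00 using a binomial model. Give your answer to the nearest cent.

£36.97

Risk-neutral probability p = (e^0.02 − 0.8)/(1.15 − 0.8) = 0.2202/0.3500 = 0.6291
Terminal stock prices: S_uuu = 212.9, S_uud = 148.1, S_udd = 103, S_ddd = 71.68
Terminal payoffs (K − S): max(-37.92, 0) = 0, max(26.88, 0) = 26.88, max(71.96, 0) = 71.96, max(103.3, 0) = 103.3
Node uu (S = 185.1): continuation = e^(−0.02)·[0.6291·0.0000 + 0.3709·26.8800] = 9.7711; exercise value = 0.0000 ≤ continuation, so V_uu = 9.7711
Node ud (S = 128.8): continuation = e^(−0.02)·[0.6291·26.8800 + 0.3709·71.9600] = 42.7348; exercise value = 46.2000 > continuation, so V_ud = 46.2000 (exercise)
Node dd (S = 89.6): continuation = e^(−0.02)·[0.6291·71.9600 + 0.3709·103.3200] = 81.9348; exercise value = 85.4000 > continuation, so V_dd = 85.4000 (exercise)
Node u (S = 161): continuation = e^(−0.02)·[0.6291·9.7711 + 0.3709·46.2000] = 22.8199; exercise value = 14.0000 ≤ continuation, so V_u = 22.8199
Node d (S = 112): continuation = e^(−0.02)·[0.6291·46.2000 + 0.3709·85.4000] = 59.5348; exercise value = 63.0000 > continuation, so V_d = 63.0000 (exercise)
Node 0 (S = 140): continuation = e^(−0.02)·[0.6291·22.8199 + 0.3709·63.0000] = 36.9739; exercise value = 35.0000 ≤ continuation, so V_0 = 36.9739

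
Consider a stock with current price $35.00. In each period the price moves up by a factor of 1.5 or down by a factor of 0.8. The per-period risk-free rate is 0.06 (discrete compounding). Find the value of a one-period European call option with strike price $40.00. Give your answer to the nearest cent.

Risk-neutral probability p = (1 + 0.06 − 0.8)/(1.5 − 0.8) = 0.2600/0.7000 = 0.3714
Terminal stock prices: S_u = 52.5, S_d = 28
Terminal payoffs (S − K): max(12.5, 0) = 12.5, max(-12, 0) = 0
Node 0 (S = 35): V_0 = 1/1.06·[0.3714·12.5000 + 0.6286·0.0000] = 4.3801

$4.38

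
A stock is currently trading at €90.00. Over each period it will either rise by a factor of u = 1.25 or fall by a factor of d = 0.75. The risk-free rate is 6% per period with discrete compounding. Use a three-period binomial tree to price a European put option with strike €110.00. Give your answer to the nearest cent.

Risk-neutral probability p = (1 + 0.06 − 0.75)/(1.25 − 0.75) = 0.3100/0.5000 = 0.6200
Terminal stock prices: S_uuu = 175.8, S_uud = 105.5, S_udd = 63.28, S_ddd = 37.97
Terminal payoffs (K − S): max(-65.78, 0) = 0, max(4.531, 0) = 4.531, max(46.72, 0) = 46.72, max(72.03, 0) = 72.03
Node uu (S = 140.6): V_uu = 1/1.06·[0.6200·0.0000 + 0.3800·4.5312] = 1.6244
Node ud (S = 84.38): V_ud = 1/1.06·[0.6200·4.5312 + 0.3800·46.7188] = 19.3986
Node dd (S = 50.62): V_dd = 1/1.06·[0.6200·46.7188 + 0.3800·72.0312] = 53.1486
Node u (S = 112.5): V_u = 1/1.06·[0.6200·1.6244 + 0.3800·19.3986] = 7.9043
Node d (S = 67.5): V_d = 1/1.06·[0.6200·19.3986 + 0.3800·53.1486] = 30.3996
Node 0 (S = 90): V_0 = 1/1.06·[0.6200·7.9043 + 0.3800·30.3996] = 15.5213

€15.52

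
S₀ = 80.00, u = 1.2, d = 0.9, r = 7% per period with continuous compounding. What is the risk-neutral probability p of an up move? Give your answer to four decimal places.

p = 0.5750

Risk-neutral probability p = (e^0.07 − 0.9)/(1.2 − 0.9) = 0.1725/0.3000 = 0.5750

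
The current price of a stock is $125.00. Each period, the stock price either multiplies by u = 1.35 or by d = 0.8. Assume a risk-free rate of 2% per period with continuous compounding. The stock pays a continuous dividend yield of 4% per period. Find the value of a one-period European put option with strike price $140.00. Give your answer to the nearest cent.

$26.36

Per-period risk-free factor R = e^0.02 = 1.0202; dividend-adjusted growth = e^(0.02−0.04) = 0.9802.
Risk-neutral probability p = (0.9802 − 0.8)/(1.35 − 0.8) = 0.1802/0.5500 = 0.3276
Terminal stock prices: S_u = 168.8, S_d = 100
Terminal payoffs (K − S): max(-28.75, 0) = 0, max(40, 0) = 40
Node 0 (S = 125): V_0 = e^(−0.02)·[0.3276·0.0000 + 0.6724·40.0000] = 26.3621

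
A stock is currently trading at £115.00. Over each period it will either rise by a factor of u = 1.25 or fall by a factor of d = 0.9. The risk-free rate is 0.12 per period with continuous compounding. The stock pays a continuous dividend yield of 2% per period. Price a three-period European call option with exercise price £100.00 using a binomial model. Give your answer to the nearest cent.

£39.33

Per-period risk-free factor R = e^0.12 = 1.1275; dividend-adjusted growth = e^(0.12−0.02) = 1.1052.
Risk-neutral probability p = (1.1052 − 0.9)/(1.25 − 0.9) = 0.2052/0.3500 = 0.5862
Terminal stock prices: S_uuu = 224.6, S_uud = 161.7, S_udd = 116.4, S_ddd = 83.84
Terminal payoffs (S − K): max(124.6, 0) = 124.6, max(61.72, 0) = 61.72, max(16.44, 0) = 16.44, max(-16.16, 0) = 0
Node uu (S = 179.7): V_uu = e^(−0.12)·[0.5862·124.6094 + 0.4138·61.7188] = 87.4374
Node ud (S = 129.4): V_ud = e^(−0.12)·[0.5862·61.7188 + 0.4138·16.4375] = 38.1212
Node dd (S = 93.15): V_dd = e^(−0.12)·[0.5862·16.4375 + 0.4138·0.0000] = 8.5461
Node u (S = 143.8): V_u = e^(−0.12)·[0.5862·87.4374 + 0.4138·38.1212] = 59.4507
Node d (S = 103.5): V_d = e^(−0.12)·[0.5862·38.1212 + 0.4138·8.5461] = 22.9562
Node 0 (S = 115): V_0 = e^(−0.12)·[0.5862·59.4507 + 0.4138·22.9562] = 39.3344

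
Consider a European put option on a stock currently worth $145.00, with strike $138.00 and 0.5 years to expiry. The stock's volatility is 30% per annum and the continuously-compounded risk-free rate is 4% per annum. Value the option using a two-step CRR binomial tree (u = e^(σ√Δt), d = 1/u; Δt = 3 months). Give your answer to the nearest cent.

$7.62

CRR parameters: u = e^(σ√Δt) = e^(0.3·√0.25) = 1.1618, d = 1/u = 0.8607
Per-period rate: rΔt = 0.04·0.25 = 0.01, so R = e^0.01 = 1.0101
Risk-neutral probability p = (e^0.01 − 0.8607)/(1.1618 − 0.8607) = 0.1493/0.3011 = 0.4959
Terminal stock prices: S_uu = 195.7, S_ud = 145, S_dd = 107.4
Terminal payoffs (K − S): max(-57.73, 0) = 0, max(-7, 0) = 0, max(30.58, 0) = 30.58
Node u (S = 168.5): V_u = e^(−0.01)·[0.4959·0.0000 + 0.5041·0.0000] = 0.0000
Node d (S = 124.8): V_d = e^(−0.01)·[0.4959·0.0000 + 0.5041·30.5814] = 15.2613
Node 0 (S = 145): V_0 = e^(−0.01)·[0.4959·0.0000 + 0.5041·15.2613] = 7.6160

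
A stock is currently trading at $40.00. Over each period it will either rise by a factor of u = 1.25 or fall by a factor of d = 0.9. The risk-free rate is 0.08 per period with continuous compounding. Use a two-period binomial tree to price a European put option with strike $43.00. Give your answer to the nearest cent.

$2.05

Risk-neutral probability p = (e^0.08 − 0.9)/(1.25 − 0.9) = 0.1833/0.3500 = 0.5237
Terminal stock prices: S_uu = 62.5, S_ud = 45, S_dd = 32.4
Terminal payoffs (K − S): max(-19.5, 0) = 0, max(-2, 0) = 0, max(10.6, 0) = 10.6
Node u (S = 50): V_u = e^(−0.08)·[0.5237·0.0000 + 0.4763·0.0000] = 0.0000
Node d (S = 36): V_d = e^(−0.08)·[0.5237·0.0000 + 0.4763·10.6000] = 4.6608
Node 0 (S = 40): V_0 = e^(−0.08)·[0.5237·0.0000 + 0.4763·4.6608] = 2.0494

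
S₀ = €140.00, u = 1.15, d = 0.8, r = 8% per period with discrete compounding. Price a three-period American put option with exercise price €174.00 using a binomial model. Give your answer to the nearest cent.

Risk-neutral probability p = (1 + 0.08 − 0.8)/(1.15 − 0.8) = 0.2800/0.3500 = 0.8000
Terminal stock prices: S_uuu = 212.9, S_uud = 148.1, S_udd = 103, S_ddd = 71.68
Terminal payoffs (K − S): max(-38.92, 0) = 0, max(25.88, 0) = 25.88, max(70.96, 0) = 70.96, max(102.3, 0) = 102.3
Node uu (S = 185.1): continuation = 1/1.08·[0.8000·0.0000 + 0.2000·25.8800] = 4.7926; exercise value = 0.0000 ≤ continuation, so V_uu = 4.7926
Node ud (S = 128.8): continuation = 1/1.08·[0.8000·25.8800 + 0.2000·70.9600] = 32.3111; exercise value = 45.2000 > continuation, so V_ud = 45.2000 (exercise)
Node dd (S = 89.6): continuation = 1/1.08·[0.8000·70.9600 + 0.2000·102.3200] = 71.5111; exercise value = 84.4000 > continuation, so V_dd = 84.4000 (exercise)
Node u (S = 161): continuation = 1/1.08·[0.8000·4.7926 + 0.2000·45.2000] = 11.9204; exercise value = 13.0000 > continuation, so V_u = 13.0000 (exercise)
Node d (S = 112): continuation = 1/1.08·[0.8000·45.2000 + 0.2000·84.4000] = 49.1111; exercise value = 62.0000 > continuation, so V_d = 62.0000 (exercise)
Node 0 (S = 140): continuation = 1/1.08·[0.8000·13.0000 + 0.2000·62.0000] = 21.1111; exercise value = 34.0000 > continuation, so V_0 = 34.0000 (exercise)

€34.00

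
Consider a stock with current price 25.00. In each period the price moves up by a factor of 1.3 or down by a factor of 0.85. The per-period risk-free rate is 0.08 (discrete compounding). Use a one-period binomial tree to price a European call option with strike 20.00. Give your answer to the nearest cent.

Risk-neutral probability p = (1 + 0.08 − 0.85)/(1.3 − 0.85) = 0.2300/0.4500 = 0.5111
Terminal stock prices: S_u = 32.5, S_d = 21.25
Terminal payoffs (S − K): max(12.5, 0) = 12.5, max(1.25, 0) = 1.25
Node 0 (S = 25): V_0 = 1/1.08·[0.5111·12.5000 + 0.4889·1.2500] = 6.4815

6.48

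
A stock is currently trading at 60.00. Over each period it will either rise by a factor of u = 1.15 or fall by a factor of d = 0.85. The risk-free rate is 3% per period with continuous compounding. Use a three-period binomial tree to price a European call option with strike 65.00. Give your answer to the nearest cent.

6.19

Risk-neutral probability p = (e^0.03 − 0.85)/(1.15 − 0.85) = 0.1805/0.3000 = 0.6015
Terminal stock prices: S_uuu = 91.25, S_uud = 67.45, S_udd = 49.85, S_ddd = 36.85
Terminal payoffs (S − K): max(26.25, 0) = 26.25, max(2.447, 0) = 2.447, max(-15.15, 0) = 0, max(-28.15, 0) = 0
Node uu (S = 79.35): V_uu = e^(−0.03)·[0.6015·26.2525 + 0.3985·2.4475] = 16.2710
Node ud (S = 58.65): V_ud = e^(−0.03)·[0.6015·2.4475 + 0.3985·0.0000] = 1.4287
Node dd (S = 43.35): V_dd = e^(−0.03)·[0.6015·0.0000 + 0.3985·0.0000] = 0.0000
Node u (S = 69): V_u = e^(−0.03)·[0.6015·16.2710 + 0.3985·1.4287] = 10.0505
Node d (S = 51): V_d = e^(−0.03)·[0.6015·1.4287 + 0.3985·0.0000] = 0.8340
Node 0 (S = 60): V_0 = e^(−0.03)·[0.6015·10.0505 + 0.3985·0.8340] = 6.1894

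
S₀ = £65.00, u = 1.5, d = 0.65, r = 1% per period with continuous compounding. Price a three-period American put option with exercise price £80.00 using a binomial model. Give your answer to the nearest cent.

Risk-neutral probability p = (e^0.01 − 0.65)/(1.5 − 0.65) = 0.3601/0.8500 = 0.4236
Terminal stock prices: S_uuu = 219.4, S_uud = 95.06, S_udd = 41.19, S_ddd = 17.85
Terminal payoffs (K − S): max(-139.4, 0) = 0, max(-15.06, 0) = 0, max(38.81, 0) = 38.81, max(62.15, 0) = 62.15
Node uu (S = 146.2): continuation = e^(−0.01)·[0.4236·0.0000 + 0.5764·0.0000] = 0.0000; exercise value = 0.0000 ≤ continuation, so V_uu = 0.0000
Node ud (S = 63.38): continuation = e^(−0.01)·[0.4236·0.0000 + 0.5764·38.8062] = 22.1458; exercise value = 16.6250 ≤ continuation, so V_ud = 22.1458
Node dd (S = 27.46): continuation = e^(−0.01)·[0.4236·38.8062 + 0.5764·62.1494] = 51.7415; exercise value = 52.5375 > continuation, so V_dd = 52.5375 (exercise)
Node u (S = 97.5): continuation = e^(−0.01)·[0.4236·0.0000 + 0.5764·22.1458] = 12.6381; exercise value = 0.0000 ≤ continuation, so V_u = 12.6381
Node d (S = 42.25): continuation = e^(−0.01)·[0.4236·22.1458 + 0.5764·52.5375] = 39.2693; exercise value = 37.7500 ≤ continuation, so V_d = 39.2693
Node 0 (S = 65): continuation = e^(−0.01)·[0.4236·12.6381 + 0.5764·39.2693] = 27.7101; exercise value = 15.0000 ≤ continuation, so V_0 = 27.7101

£27.71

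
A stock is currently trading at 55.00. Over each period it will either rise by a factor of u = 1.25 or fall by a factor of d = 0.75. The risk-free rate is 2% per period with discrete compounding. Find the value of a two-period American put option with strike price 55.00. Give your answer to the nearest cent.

Risk-neutral probability p = (1 + 0.02 − 0.75)/(1.25 − 0.75) = 0.2700/0.5000 = 0.5400
Terminal stock prices: S_uu = 85.94, S_ud = 51.56, S_dd = 30.94
Terminal payoffs (K − S): max(-30.94, 0) = 0, max(3.438, 0) = 3.438, max(24.06, 0) = 24.06
Node u (S = 68.75): continuation = 1/1.02·[0.5400·0.0000 + 0.4600·3.4375] = 1.5502; exercise value = 0.0000 ≤ continuation, so V_u = 1.5502
Node d (S = 41.25): continuation = 1/1.02·[0.5400·3.4375 + 0.4600·24.0625] = 12.6716; exercise value = 13.7500 > continuation, so V_d = 13.7500 (exercise)
Node 0 (S = 55): continuation = 1/1.02·[0.5400·1.5502 + 0.4600·13.7500] = 7.0217; exercise value = 0.0000 ≤ continuation, so V_0 = 7.0217

7.02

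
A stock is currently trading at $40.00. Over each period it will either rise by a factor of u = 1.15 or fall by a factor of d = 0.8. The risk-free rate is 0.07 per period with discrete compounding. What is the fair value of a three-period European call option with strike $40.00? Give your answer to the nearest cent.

$8.58

Risk-neutral probability p = (1 + 0.07 − 0.8)/(1.15 − 0.8) = 0.2700/0.3500 = 0.7714
Terminal stock prices: S_uuu = 60.83, S_uud = 42.32, S_udd = 29.44, S_ddd = 20.48
Terminal payoffs (S − K): max(20.83, 0) = 20.83, max(2.32, 0) = 2.32, max(-10.56, 0) = 0, max(-19.52, 0) = 0
Node uu (S = 52.9): V_uu = 1/1.07·[0.7714·20.8350 + 0.2286·2.3200] = 15.5168
Node ud (S = 36.8): V_ud = 1/1.07·[0.7714·2.3200 + 0.2286·0.0000] = 1.6726
Node dd (S = 25.6): V_dd = 1/1.07·[0.7714·0.0000 + 0.2286·0.0000] = 0.0000
Node u (S = 46): V_u = 1/1.07·[0.7714·15.5168 + 0.2286·1.6726] = 11.5443
Node d (S = 32): V_d = 1/1.07·[0.7714·1.6726 + 0.2286·0.0000] = 1.2059
Node 0 (S = 40): V_0 = 1/1.07·[0.7714·11.5443 + 0.2286·1.2059] = 8.5806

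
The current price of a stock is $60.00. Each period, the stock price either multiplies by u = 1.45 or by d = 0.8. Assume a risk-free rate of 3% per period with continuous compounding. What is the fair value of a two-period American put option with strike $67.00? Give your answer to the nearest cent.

$11.90

Risk-neutral probability p = (e^0.03 − 0.8)/(1.45 − 0.8) = 0.2305/0.6500 = 0.3545
Terminal stock prices: S_uu = 126.2, S_ud = 69.6, S_dd = 38.4
Terminal payoffs (K − S): max(-59.15, 0) = 0, max(-2.6, 0) = 0, max(28.6, 0) = 28.6
Node u (S = 87): continuation = e^(−0.03)·[0.3545·0.0000 + 0.6455·0.0000] = 0.0000; exercise value = 0.0000 ≤ continuation, so V_u = 0.0000
Node d (S = 48): continuation = e^(−0.03)·[0.3545·0.0000 + 0.6455·28.6000] = 17.9144; exercise value = 19.0000 > continuation, so V_d = 19.0000 (exercise)
Node 0 (S = 60): continuation = e^(−0.03)·[0.3545·0.0000 + 0.6455·19.0000] = 11.9012; exercise value = 7.0000 ≤ continuation, so V_0 = 11.9012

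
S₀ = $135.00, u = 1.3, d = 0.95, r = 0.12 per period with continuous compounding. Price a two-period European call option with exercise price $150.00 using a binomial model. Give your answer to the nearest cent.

$22.39

Risk-neutral probability p = (e^0.12 − 0.95)/(1.3 − 0.95) = 0.1775/0.3500 = 0.5071
Terminal stock prices: S_uu = 228.2, S_ud = 166.7, S_dd = 121.8
Terminal payoffs (S − K): max(78.15, 0) = 78.15, max(16.72, 0) = 16.72, max(-28.16, 0) = 0
Node u (S = 175.5): V_u = e^(−0.12)·[0.5071·78.1500 + 0.4929·16.7250] = 42.4619
Node d (S = 128.2): V_d = e^(−0.12)·[0.5071·16.7250 + 0.4929·0.0000] = 7.5227
Node 0 (S = 135): V_0 = e^(−0.12)·[0.5071·42.4619 + 0.4929·7.5227] = 22.3873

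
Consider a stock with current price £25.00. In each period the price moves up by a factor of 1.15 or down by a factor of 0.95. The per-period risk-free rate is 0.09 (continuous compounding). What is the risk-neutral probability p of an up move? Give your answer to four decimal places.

Risk-neutral probability p = (e^0.09 − 0.95)/(1.15 − 0.95) = 0.1442/0.2000 = 0.7209

p = 0.7209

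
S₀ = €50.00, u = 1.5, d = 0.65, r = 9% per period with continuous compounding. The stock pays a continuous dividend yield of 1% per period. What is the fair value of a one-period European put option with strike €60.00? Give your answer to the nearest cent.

Per-period risk-free factor R = e^0.09 = 1.0942; dividend-adjusted growth = e^(0.09−0.01) = 1.0833.
Risk-neutral probability p = (1.0833 − 0.65)/(1.5 − 0.65) = 0.4333/0.8500 = 0.5097
Terminal stock prices: S_u = 75, S_d = 32.5
Terminal payoffs (K − S): max(-15, 0) = 0, max(27.5, 0) = 27.5
Node 0 (S = 50): V_0 = e^(−0.09)·[0.5097·0.0000 + 0.4903·27.5000] = 12.3215

€12.32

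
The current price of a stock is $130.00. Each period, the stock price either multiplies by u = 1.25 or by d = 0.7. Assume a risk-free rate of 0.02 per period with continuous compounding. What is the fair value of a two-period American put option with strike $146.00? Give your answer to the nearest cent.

$30.06

Risk-neutral probability p = (e^0.02 − 0.7)/(1.25 − 0.7) = 0.3202/0.5500 = 0.5822
Terminal stock prices: S_uu = 203.1, S_ud = 113.7, S_dd = 63.7
Terminal payoffs (K − S): max(-57.12, 0) = 0, max(32.25, 0) = 32.25, max(82.3, 0) = 82.3
Node u (S = 162.5): continuation = e^(−0.02)·[0.5822·0.0000 + 0.4178·32.2500] = 13.2077; exercise value = 0.0000 ≤ continuation, so V_u = 13.2077
Node d (S = 91): continuation = e^(−0.02)·[0.5822·32.2500 + 0.4178·82.3000] = 52.1090; exercise value = 55.0000 > continuation, so V_d = 55.0000 (exercise)
Node 0 (S = 130): continuation = e^(−0.02)·[0.5822·13.2077 + 0.4178·55.0000] = 30.0619; exercise value = 16.0000 ≤ continuation, so V_0 = 30.0619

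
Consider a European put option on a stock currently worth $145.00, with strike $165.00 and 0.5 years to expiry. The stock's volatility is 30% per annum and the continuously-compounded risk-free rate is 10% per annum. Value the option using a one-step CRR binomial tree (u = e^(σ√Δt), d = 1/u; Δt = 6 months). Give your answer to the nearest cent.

CRR parameters: u = e^(σ√Δt) = e^(0.3·√0.5) = 1.2363, d = 1/u = 0.8089
Per-period rate: rΔt = 0.1·0.5 = 0.05, so R = e^0.05 = 1.0513
Risk-neutral probability p = (e^0.05 − 0.8089)/(1.2363 − 0.8089) = 0.2424/0.4275 = 0.5671
Terminal stock prices: S_u = 179.3, S_d = 117.3
Terminal payoffs (K − S): max(-14.27, 0) = 0, max(47.72, 0) = 47.72
Node 0 (S = 145): V_0 = e^(−0.05)·[0.5671·0.0000 + 0.4329·47.7156] = 19.6482

$19.65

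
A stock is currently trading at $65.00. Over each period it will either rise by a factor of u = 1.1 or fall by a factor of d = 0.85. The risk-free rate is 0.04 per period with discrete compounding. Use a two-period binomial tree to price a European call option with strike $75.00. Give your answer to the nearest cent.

Risk-neutral probability p = (1 + 0.04 − 0.85)/(1.1 − 0.85) = 0.1900/0.2500 = 0.7600
Terminal stock prices: S_uu = 78.65, S_ud = 60.77, S_dd = 46.96
Terminal payoffs (S − K): max(3.65, 0) = 3.65, max(-14.23, 0) = 0, max(-28.04, 0) = 0
Node u (S = 71.5): V_u = 1/1.04·[0.7600·3.6500 + 0.2400·0.0000] = 2.6673
Node d (S = 55.25): V_d = 1/1.04·[0.7600·0.0000 + 0.2400·0.0000] = 0.0000
Node 0 (S = 65): V_0 = 1/1.04·[0.7600·2.6673 + 0.2400·0.0000] = 1.9492

$1.95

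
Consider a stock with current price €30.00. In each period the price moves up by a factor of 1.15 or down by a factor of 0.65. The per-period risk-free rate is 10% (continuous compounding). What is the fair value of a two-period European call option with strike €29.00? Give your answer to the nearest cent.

Risk-neutral probability p = (e^0.1 − 0.65)/(1.15 − 0.65) = 0.4552/0.5000 = 0.9103
Terminal stock prices: S_uu = 39.67, S_ud = 22.43, S_dd = 12.68
Terminal payoffs (S − K): max(10.67, 0) = 10.67, max(-6.575, 0) = 0, max(-16.32, 0) = 0
Node u (S = 34.5): V_u = e^(−0.1)·[0.9103·10.6750 + 0.0897·0.0000] = 8.7931
Node d (S = 19.5): V_d = e^(−0.1)·[0.9103·0.0000 + 0.0897·0.0000] = 0.0000
Node 0 (S = 30): V_0 = e^(−0.1)·[0.9103·8.7931 + 0.0897·0.0000] = 7.2430

€7.24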